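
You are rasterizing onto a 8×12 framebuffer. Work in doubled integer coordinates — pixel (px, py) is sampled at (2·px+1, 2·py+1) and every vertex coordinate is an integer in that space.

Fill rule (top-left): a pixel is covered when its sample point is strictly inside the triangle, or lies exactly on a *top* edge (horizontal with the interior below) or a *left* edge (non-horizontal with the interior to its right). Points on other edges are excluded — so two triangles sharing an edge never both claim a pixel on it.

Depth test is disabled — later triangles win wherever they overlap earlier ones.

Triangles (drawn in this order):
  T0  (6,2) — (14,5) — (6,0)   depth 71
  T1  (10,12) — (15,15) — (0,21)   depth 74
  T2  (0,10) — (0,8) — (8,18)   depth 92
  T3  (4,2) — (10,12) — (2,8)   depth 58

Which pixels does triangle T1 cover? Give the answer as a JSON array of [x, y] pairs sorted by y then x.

T0:
  2·area = 16  (B↔C swapped to make it positive)
  edge (6, 2)→(6, 0): d=(0,-2) top-left  bias=+0
  edge (6, 0)→(14, 5): d=(8,5) right/bottom  bias=-1
  edge (14, 5)→(6, 2): d=(-8,-3) top-left  bias=+0
    (3,0)@(7, 1): e=[2,3,11] → █
    (4,0)@(9, 1): e=[6,-7,17] → ·
    (3,1)@(7, 3): e=[2,19,-5] → ·
    (4,1)@(9, 3): e=[6,9,1] → █
    (5,1)@(11, 3): e=[10,-1,7] → ·
    (4,2)@(9, 5): e=[6,25,-15] → ·
  covered (2 px):
    · · · █ · · · ·
    · · · · █ · · ·
    · · · · · · · ·
    · · · · · · · ·
    · · · · · · · ·
    · · · · · · · ·
    · · · · · · · ·
    · · · · · · · ·
    · · · · · · · ·
    · · · · · · · ·
    · · · · · · · ·
    · · · · · · · ·
T1:
  2·area = 75
  edge (10, 12)→(15, 15): d=(5,3) right/bottom  bias=-1
  edge (15, 15)→(0, 21): d=(-15,6) right/bottom  bias=-1
  edge (0, 21)→(10, 12): d=(10,-9) top-left  bias=+0
    (2,4)@(5, 9): e=[0,150,-75] → ·  [on edge]
    (4,6)@(9, 13): e=[8,66,1] → █
    (5,6)@(11, 13): e=[2,54,19] → █
    (6,6)@(13, 13): e=[-4,42,37] → ·
    (3,7)@(7, 15): e=[24,48,3] → █
    (6,7)@(13, 15): e=[6,12,57] → █
    (7,7)@(15, 15): e=[0,0,75] → ·  [on edge]
    (2,8)@(5, 17): e=[40,30,5] → █
    (5,8)@(11, 17): e=[22,-6,59] → ·
    (6,8)@(13, 17): e=[16,-18,77] → ·
    (1,9)@(3, 19): e=[56,12,7] → █
    (2,9)@(5, 19): e=[50,0,25] → ·  [on edge]
  covered (10 px):
    · · · · · · · ·
    · · · · · · · ·
    · · · · · · · ·
    · · · · · · · ·
    · · · · · · · ·
    · · · · · · · ·
    · · · · █ █ · ·
    · · · █ █ █ █ ·
    · · █ █ █ · · ·
    · █ · · · · · ·
    · · · · · · · ·
    · · · · · · · ·
T2:
  2·area = 16
  edge (0, 10)→(0, 8): d=(0,-2) top-left  bias=+0
  edge (0, 8)→(8, 18): d=(8,10) right/bottom  bias=-1
  edge (8, 18)→(0, 10): d=(-8,-8) top-left  bias=+0
    (0,5)@(1, 11): e=[2,14,0] → █  [on edge]
    (1,5)@(3, 11): e=[6,-6,16] → ·
    (0,6)@(1, 13): e=[2,30,-16] → ·
    (1,6)@(3, 13): e=[6,10,0] → █  [on edge]
    (2,6)@(5, 13): e=[10,-10,16] → ·
    (1,7)@(3, 15): e=[6,26,-16] → ·
    (2,7)@(5, 15): e=[10,6,0] → █  [on edge]
    (3,7)@(7, 15): e=[14,-14,16] → ·
    (2,8)@(5, 17): e=[10,22,-16] → ·
    (3,8)@(7, 17): e=[14,2,0] → █  [on edge]
    (4,8)@(9, 17): e=[18,-18,16] → ·
    (3,9)@(7, 19): e=[14,18,-16] → ·
    (4,9)@(9, 19): e=[18,-2,0] → ·  [on edge]
    (5,10)@(11, 21): e=[22,-6,0] → ·  [on edge]
    (6,11)@(13, 23): e=[26,-10,0] → ·  [on edge]
  covered (4 px):
    · · · · · · · ·
    · · · · · · · ·
    · · · · · · · ·
    · · · · · · · ·
    · · · · · · · ·
    █ · · · · · · ·
    · █ · · · · · ·
    · · █ · · · · ·
    · · · █ · · · ·
    · · · · · · · ·
    · · · · · · · ·
    · · · · · · · ·
T3:
  2·area = 56
  edge (4, 2)→(10, 12): d=(6,10) right/bottom  bias=-1
  edge (10, 12)→(2, 8): d=(-8,-4) top-left  bias=+0
  edge (2, 8)→(4, 2): d=(2,-6) top-left  bias=+0
    (1,2)@(3, 5): e=[28,28,0] → █  [on edge]
    (2,2)@(5, 5): e=[8,36,12] → █
    (3,2)@(7, 5): e=[-12,44,24] → ·
    (1,3)@(3, 7): e=[40,12,4] → █
    (3,3)@(7, 7): e=[0,28,28] → ·  [on edge]
    (1,4)@(3, 9): e=[52,-4,8] → ·
    (2,4)@(5, 9): e=[32,4,20] → █
    (3,4)@(7, 9): e=[12,12,32] → █
    (4,4)@(9, 9): e=[-8,20,44] → ·
    (0,5)@(1, 11): e=[84,-28,0] → ·  [on edge]
    (2,5)@(5, 11): e=[44,-12,24] → ·
    (3,5)@(7, 11): e=[24,-4,36] → ·
    (6,8)@(13, 17): e=[0,-28,84] → ·  [on edge]
  covered (7 px):
    · · · · · · · ·
    · · · · · · · ·
    · █ █ · · · · ·
    · █ █ · · · · ·
    · · █ █ · · · ·
    · · · · █ · · ·
    · · · · · · · ·
    · · · · · · · ·
    · · · · · · · ·
    · · · · · · · ·
    · · · · · · · ·
    · · · · · · · ·

Answer: [[4,6],[5,6],[3,7],[4,7],[5,7],[6,7],[2,8],[3,8],[4,8],[1,9]]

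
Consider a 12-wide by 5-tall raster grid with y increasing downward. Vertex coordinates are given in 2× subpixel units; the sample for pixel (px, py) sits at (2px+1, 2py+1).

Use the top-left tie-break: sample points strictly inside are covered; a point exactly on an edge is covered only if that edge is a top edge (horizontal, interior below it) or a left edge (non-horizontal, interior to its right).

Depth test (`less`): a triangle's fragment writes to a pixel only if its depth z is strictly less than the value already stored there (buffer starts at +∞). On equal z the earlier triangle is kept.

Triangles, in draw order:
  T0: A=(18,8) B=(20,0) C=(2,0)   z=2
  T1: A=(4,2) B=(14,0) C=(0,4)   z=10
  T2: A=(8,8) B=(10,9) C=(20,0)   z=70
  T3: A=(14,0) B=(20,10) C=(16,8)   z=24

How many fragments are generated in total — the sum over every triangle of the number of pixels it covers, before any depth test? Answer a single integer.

T0:
  2·area = 144  (B↔C swapped to make it positive)
  edge (18, 8)→(2, 0): d=(-16,-8) top-left  bias=+0
  edge (2, 0)→(20, 0): d=(18,0) top-left  bias=+0
  edge (20, 0)→(18, 8): d=(-2,8) right/bottom  bias=-1
    (2,0)@(5, 1): e=[8,18,118] → █
    (3,0)@(7, 1): e=[24,18,102] → █
    (4,0)@(9, 1): e=[40,18,86] → █
    (5,0)@(11, 1): e=[56,18,70] → █
    (6,0)@(13, 1): e=[72,18,54] → █
    (7,0)@(15, 1): e=[88,18,38] → █
    (8,0)@(17, 1): e=[104,18,22] → █
    (9,0)@(19, 1): e=[120,18,6] → █
    (10,0)@(21, 1): e=[136,18,-10] → ·
    (2,1)@(5, 3): e=[-24,54,114] → ·
    (3,1)@(7, 3): e=[-8,54,98] → ·
    (4,1)@(9, 3): e=[8,54,82] → █
  covered (18 px):
    · · █ █ █ █ █ █ █ █ · ·
    · · · · █ █ █ █ █ █ · ·
    · · · · · · █ █ █ · · ·
    · · · · · · · · █ · · ·
    · · · · · · · · · · · ·
T1:
  2·area = 12
  edge (4, 2)→(14, 0): d=(10,-2) top-left  bias=+0
  edge (14, 0)→(0, 4): d=(-14,4) right/bottom  bias=-1
  edge (0, 4)→(4, 2): d=(4,-2) top-left  bias=+0
    (4,0)@(9, 1): e=[0,6,6] → █  [on edge]
    (5,0)@(11, 1): e=[4,-2,10] → ·
    (1,1)@(3, 3): e=[8,2,2] → █
    (2,1)@(5, 3): e=[12,-6,6] → ·
    (4,1)@(9, 3): e=[20,-22,14] → ·
    (1,2)@(3, 5): e=[28,-26,10] → ·
  covered (2 px):
    · · · · █ · · · · · · ·
    · █ · · · · · · · · · ·
    · · · · · · · · · · · ·
    · · · · · · · · · · · ·
    · · · · · · · · · · · ·
T2:
  2·area = 28  (B↔C swapped to make it positive)
  edge (8, 8)→(20, 0): d=(12,-8) top-left  bias=+0
  edge (20, 0)→(10, 9): d=(-10,9) right/bottom  bias=-1
  edge (10, 9)→(8, 8): d=(-2,-1) top-left  bias=+0
    (6,2)@(13, 5): e=[4,13,11] → █
    (7,2)@(15, 5): e=[20,-5,13] → ·
    (5,3)@(11, 7): e=[12,11,5] → █
    (6,3)@(13, 7): e=[28,-7,7] → ·
    (5,4)@(11, 9): e=[36,-9,1] → ·
  covered (2 px):
    · · · · · · · · · · · ·
    · · · · · · · · · · · ·
    · · · · · · █ · · · · ·
    · · · · · █ · · · · · ·
    · · · · · · · · · · · ·
T3:
  2·area = 28
  edge (14, 0)→(20, 10): d=(6,10) right/bottom  bias=-1
  edge (20, 10)→(16, 8): d=(-4,-2) top-left  bias=+0
  edge (16, 8)→(14, 0): d=(-2,-8) top-left  bias=+0
    (7,1)@(15, 3): e=[8,18,2] → █
    (8,1)@(17, 3): e=[-12,22,18] → ·
    (7,2)@(15, 5): e=[20,10,-2] → ·
    (8,2)@(17, 5): e=[0,14,14] → ·  [on edge]
    (8,3)@(17, 7): e=[12,6,10] → █
    (9,3)@(19, 7): e=[-8,10,26] → ·
    (8,4)@(17, 9): e=[24,-2,6] → ·
    (9,4)@(19, 9): e=[4,2,22] → █
    (10,4)@(21, 9): e=[-16,6,38] → ·
  covered (3 px):
    · · · · · · · · · · · ·
    · · · · · · · █ · · · ·
    · · · · · · · · · · · ·
    · · · · · · · · █ · · ·
    · · · · · · · · · █ · ·

Result: 25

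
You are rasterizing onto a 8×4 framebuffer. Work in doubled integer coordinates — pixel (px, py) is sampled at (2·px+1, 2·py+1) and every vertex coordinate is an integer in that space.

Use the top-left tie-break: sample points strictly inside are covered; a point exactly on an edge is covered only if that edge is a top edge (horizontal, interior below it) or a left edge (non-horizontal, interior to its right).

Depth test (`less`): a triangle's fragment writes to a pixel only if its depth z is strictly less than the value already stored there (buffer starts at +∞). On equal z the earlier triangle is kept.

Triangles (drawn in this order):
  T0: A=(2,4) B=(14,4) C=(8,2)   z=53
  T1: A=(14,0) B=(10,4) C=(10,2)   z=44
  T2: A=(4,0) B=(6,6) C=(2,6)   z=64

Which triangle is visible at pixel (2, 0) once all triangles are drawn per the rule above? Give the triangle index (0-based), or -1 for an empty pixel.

T0:
  2·area = 24  (B↔C swapped to make it positive)
  edge (2, 4)→(8, 2): d=(6,-2) top-left  bias=+0
  edge (8, 2)→(14, 4): d=(6,2) right/bottom  bias=-1
  edge (14, 4)→(2, 4): d=(-12,0) right/bottom  bias=-1
    (2,0)@(5, 1): e=[-12,0,36] → .  [on edge]
    (5,0)@(11, 1): e=[0,-12,36] → .  [on edge]
    (2,1)@(5, 3): e=[0,12,12] → X  [on edge]
    (3,1)@(7, 3): e=[4,8,12] → X
    (4,1)@(9, 3): e=[8,4,12] → X
    (5,1)@(11, 3): e=[12,0,12] → .  [on edge]
    (2,2)@(5, 5): e=[12,24,-12] → .
    (3,2)@(7, 5): e=[16,20,-12] → .
    (4,2)@(9, 5): e=[20,16,-12] → .
  covered (3 px):
    . . . . . . . .
    . . X X X . . .
    . . . . . . . .
    . . . . . . . .
T1:
  2·area = 8
  edge (14, 0)→(10, 4): d=(-4,4) right/bottom  bias=-1
  edge (10, 4)→(10, 2): d=(0,-2) top-left  bias=+0
  edge (10, 2)→(14, 0): d=(4,-2) top-left  bias=+0
    (6,0)@(13, 1): e=[0,6,2] → .  [on edge]
    (5,1)@(11, 3): e=[0,2,6] → .  [on edge]
    (4,2)@(9, 5): e=[0,-2,10] → .  [on edge]
    (3,3)@(7, 7): e=[0,-6,14] → .  [on edge]
  covered (0 px):
    . . . . . . . .
    . . . . . . . .
    . . . . . . . .
    . . . . . . . .
T2:
  2·area = 24
  edge (4, 0)→(6, 6): d=(2,6) right/bottom  bias=-1
  edge (6, 6)→(2, 6): d=(-4,0) right/bottom  bias=-1
  edge (2, 6)→(4, 0): d=(2,-6) top-left  bias=+0
    (1,1)@(3, 3): e=[12,12,0] → X  [on edge]
    (2,1)@(5, 3): e=[0,12,12] → .  [on edge]
    (1,2)@(3, 5): e=[16,4,4] → X
    (2,2)@(5, 5): e=[4,4,16] → X
    (3,2)@(7, 5): e=[-8,4,28] → .
    (1,3)@(3, 7): e=[20,-4,8] → .
    (2,3)@(5, 7): e=[8,-4,20] → .
  covered (3 px):
    . . . . . . . .
    . X . . . . . .
    . X X . . . . .
    . . . . . . . .

Z-buffer (winner per pixel, '.' = empty):
  . . . . . . . .
  . 2 0 0 0 . . .
  . 2 2 . . . . .
  . . . . . . . .

Final: -1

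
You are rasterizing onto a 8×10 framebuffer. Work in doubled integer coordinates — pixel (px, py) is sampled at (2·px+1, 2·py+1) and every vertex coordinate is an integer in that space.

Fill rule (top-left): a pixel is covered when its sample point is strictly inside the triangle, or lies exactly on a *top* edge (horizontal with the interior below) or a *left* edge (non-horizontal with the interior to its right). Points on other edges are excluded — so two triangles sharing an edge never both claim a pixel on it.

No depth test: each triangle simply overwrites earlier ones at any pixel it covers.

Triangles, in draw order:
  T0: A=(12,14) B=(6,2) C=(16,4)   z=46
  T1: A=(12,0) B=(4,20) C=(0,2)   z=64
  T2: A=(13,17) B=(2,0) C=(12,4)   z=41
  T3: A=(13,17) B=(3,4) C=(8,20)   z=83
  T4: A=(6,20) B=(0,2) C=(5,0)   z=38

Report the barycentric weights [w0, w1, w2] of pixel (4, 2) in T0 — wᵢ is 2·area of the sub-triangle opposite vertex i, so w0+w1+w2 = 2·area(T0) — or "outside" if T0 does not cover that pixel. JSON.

T0:
  2·area = 108
  edge (12, 14)→(6, 2): d=(-6,-12) top-left  bias=+0
  edge (6, 2)→(16, 4): d=(10,2) right/bottom  bias=-1
  edge (16, 4)→(12, 14): d=(-4,10) right/bottom  bias=-1
    (0,0)@(1, 1): e=[-54,0,162] → ·  [on edge]
    (3,1)@(7, 3): e=[6,8,94] → █
    (4,1)@(9, 3): e=[30,4,74] → █
    (5,1)@(11, 3): e=[54,0,54] → ·  [on edge]
    (3,2)@(7, 5): e=[-6,28,86] → ·
    (4,2)@(9, 5): e=[18,24,66] → █
    (5,2)@(11, 5): e=[42,20,46] → █
    (6,2)@(13, 5): e=[66,16,26] → █
    (7,2)@(15, 5): e=[90,12,6] → █
    (4,3)@(9, 7): e=[6,44,58] → █
    (7,3)@(15, 7): e=[78,32,-2] → ·
    (4,4)@(9, 9): e=[-6,64,50] → ·
  covered (13 px):
    · · · · · · · ·
    · · · █ █ · · ·
    · · · · █ █ █ █
    · · · · █ █ █ ·
    · · · · · █ █ ·
    · · · · · █ █ ·
    · · · · · · · ·
    · · · · · · · ·
    · · · · · · · ·
    · · · · · · · ·
T1:
  2·area = 224
  edge (12, 0)→(4, 20): d=(-8,20) right/bottom  bias=-1
  edge (4, 20)→(0, 2): d=(-4,-18) top-left  bias=+0
  edge (0, 2)→(12, 0): d=(12,-2) top-left  bias=+0
    (3,0)@(7, 1): e=[92,130,2] → █
    (4,0)@(9, 1): e=[52,166,6] → █
    (5,0)@(11, 1): e=[12,202,10] → █
    (6,0)@(13, 1): e=[-28,238,14] → ·
    (0,1)@(1, 3): e=[196,14,14] → █
    (1,1)@(3, 3): e=[156,50,18] → █
    (2,1)@(5, 3): e=[116,86,22] → █
    (5,1)@(11, 3): e=[-4,194,34] → ·
    (0,2)@(1, 5): e=[180,6,38] → █
    (5,2)@(11, 5): e=[-20,186,58] → ·
    (0,3)@(1, 7): e=[164,-2,62] → ·
    (1,3)@(3, 7): e=[124,34,66] → █
  covered (28 px):
    · · · █ █ █ · ·
    █ █ █ █ █ · · ·
    █ █ █ █ █ · · ·
    · █ █ █ █ · · ·
    · █ █ █ · · · ·
    · █ █ █ · · · ·
    · █ █ · · · · ·
    · █ █ · · · · ·
    · · █ · · · · ·
    · · · · · · · ·
T2:
  2·area = 126
  edge (13, 17)→(2, 0): d=(-11,-17) top-left  bias=+0
  edge (2, 0)→(12, 4): d=(10,4) right/bottom  bias=-1
  edge (12, 4)→(13, 17): d=(1,13) right/bottom  bias=-1
    (1,0)@(3, 1): e=[6,6,114] → █
    (2,0)@(5, 1): e=[40,-2,88] → ·
    (1,1)@(3, 3): e=[-16,26,116] → ·
    (2,1)@(5, 3): e=[18,18,90] → █
    (3,1)@(7, 3): e=[52,10,64] → █
    (4,1)@(9, 3): e=[86,2,38] → █
    (5,1)@(11, 3): e=[120,-6,12] → ·
    (2,2)@(5, 5): e=[-4,38,92] → ·
    (3,2)@(7, 5): e=[30,30,66] → █
    (5,2)@(11, 5): e=[98,14,14] → █
    (6,2)@(13, 5): e=[132,6,-12] → ·
    (3,3)@(7, 7): e=[8,50,68] → █
    (6,8)@(13, 17): e=[0,126,0] → ·  [on edge]
  covered (14 px):
    · █ · · · · · ·
    · · █ █ █ · · ·
    · · · █ █ █ · ·
    · · · █ █ █ · ·
    · · · · █ █ · ·
    · · · · · █ · ·
    · · · · · █ · ·
    · · · · · · · ·
    · · · · · · · ·
    · · · · · · · ·
T3:
  2·area = 95  (B↔C swapped to make it positive)
  edge (13, 17)→(8, 20): d=(-5,3) right/bottom  bias=-1
  edge (8, 20)→(3, 4): d=(-5,-16) top-left  bias=+0
  edge (3, 4)→(13, 17): d=(10,13) right/bottom  bias=-1
    (2,3)@(5, 7): e=[74,17,4] → █
    (3,3)@(7, 7): e=[68,49,-22] → ·
    (2,4)@(5, 9): e=[64,7,24] → █
    (3,4)@(7, 9): e=[58,39,-2] → ·
    (2,5)@(5, 11): e=[54,-3,44] → ·
    (3,5)@(7, 11): e=[48,29,18] → █
    (4,5)@(9, 11): e=[42,61,-8] → ·
    (3,6)@(7, 13): e=[38,19,38] → █
    (4,6)@(9, 13): e=[32,51,12] → █
    (5,6)@(11, 13): e=[26,83,-14] → ·
    (3,7)@(7, 15): e=[28,9,58] → █
    (5,7)@(11, 15): e=[16,73,6] → █
    (6,8)@(13, 17): e=[0,95,0] → ·  [on edge]
  covered (11 px):
    · · · · · · · ·
    · · · · · · · ·
    · · · · · · · ·
    · · █ · · · · ·
    · · █ · · · · ·
    · · · █ · · · ·
    · · · █ █ · · ·
    · · · █ █ █ · ·
    · · · · █ █ · ·
    · · · · █ · · ·
T4:
  2·area = 102
  edge (6, 20)→(0, 2): d=(-6,-18) top-left  bias=+0
  edge (0, 2)→(5, 0): d=(5,-2) top-left  bias=+0
  edge (5, 0)→(6, 20): d=(1,20) right/bottom  bias=-1
    (1,0)@(3, 1): e=[60,1,41] → █
    (2,0)@(5, 1): e=[96,5,1] → █
    (3,0)@(7, 1): e=[132,9,-39] → ·
    (0,1)@(1, 3): e=[12,7,83] → █
    (3,1)@(7, 3): e=[120,19,-37] → ·
    (0,2)@(1, 5): e=[0,17,85] → █  [on edge]
    (3,2)@(7, 5): e=[108,29,-35] → ·
    (0,3)@(1, 7): e=[-12,27,87] → ·
    (1,3)@(3, 7): e=[24,31,47] → █
    (3,3)@(7, 7): e=[96,39,-33] → ·
    (1,4)@(3, 9): e=[12,41,49] → █
    (3,4)@(7, 9): e=[84,49,-31] → ·
    (1,5)@(3, 11): e=[0,51,51] → █  [on edge]
    (2,8)@(5, 17): e=[0,85,17] → █  [on edge]
  covered (17 px):
    · █ █ · · · · ·
    █ █ █ · · · · ·
    █ █ █ · · · · ·
    · █ █ · · · · ·
    · █ █ · · · · ·
    · █ █ · · · · ·
    · · █ · · · · ·
    · · █ · · · · ·
    · · █ · · · · ·
    · · · · · · · ·

Final: [24,66,18]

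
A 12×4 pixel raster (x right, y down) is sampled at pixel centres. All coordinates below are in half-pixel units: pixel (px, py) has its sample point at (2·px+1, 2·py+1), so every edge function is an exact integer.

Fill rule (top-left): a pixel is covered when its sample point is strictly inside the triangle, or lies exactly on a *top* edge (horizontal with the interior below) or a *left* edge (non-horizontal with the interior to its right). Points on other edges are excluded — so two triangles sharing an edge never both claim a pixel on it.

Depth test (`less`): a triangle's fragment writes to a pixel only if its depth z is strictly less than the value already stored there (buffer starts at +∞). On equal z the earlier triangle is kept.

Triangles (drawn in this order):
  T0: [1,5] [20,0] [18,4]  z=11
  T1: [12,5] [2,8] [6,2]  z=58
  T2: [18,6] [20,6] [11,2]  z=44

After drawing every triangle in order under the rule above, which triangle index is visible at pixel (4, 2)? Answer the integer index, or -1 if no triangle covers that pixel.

T0:
  2·area = 66
  edge (1, 5)→(20, 0): d=(19,-5) top-left  bias=+0
  edge (20, 0)→(18, 4): d=(-2,4) right/bottom  bias=-1
  edge (18, 4)→(1, 5): d=(-17,1) right/bottom  bias=-1
    (8,0)@(17, 1): e=[4,10,52] → █
    (9,0)@(19, 1): e=[14,2,50] → █
    (10,0)@(21, 1): e=[24,-6,48] → ·
    (4,1)@(9, 3): e=[2,38,26] → █
    (5,1)@(11, 3): e=[12,30,24] → █
    (6,1)@(13, 3): e=[22,22,22] → █
    (7,1)@(15, 3): e=[32,14,20] → █
    (9,1)@(19, 3): e=[52,-2,16] → ·
    (0,2)@(1, 5): e=[0,66,0] → ·  [on edge]
    (4,2)@(9, 5): e=[40,34,-8] → ·
    (5,2)@(11, 5): e=[50,26,-10] → ·
    (6,2)@(13, 5): e=[60,18,-12] → ·
  covered (7 px):
    · · · · · · · · █ █ · ·
    · · · · █ █ █ █ █ · · ·
    · · · · · · · · · · · ·
    · · · · · · · · · · · ·
T1:
  2·area = 48
  edge (12, 5)→(2, 8): d=(-10,3) right/bottom  bias=-1
  edge (2, 8)→(6, 2): d=(4,-6) top-left  bias=+0
  edge (6, 2)→(12, 5): d=(6,3) right/bottom  bias=-1
    (3,1)@(7, 3): e=[35,10,3] → █
    (4,1)@(9, 3): e=[29,22,-3] → ·
    (2,2)@(5, 5): e=[21,6,21] → █
    (4,2)@(9, 5): e=[9,30,9] → █
    (5,2)@(11, 5): e=[3,42,3] → █
    (6,2)@(13, 5): e=[-3,54,-3] → ·
    (1,3)@(3, 7): e=[7,2,39] → █
    (3,3)@(7, 7): e=[-5,26,27] → ·
    (4,3)@(9, 7): e=[-11,38,21] → ·
    (5,3)@(11, 7): e=[-17,50,15] → ·
  covered (7 px):
    · · · · · · · · · · · ·
    · · · █ · · · · · · · ·
    · · █ █ █ █ · · · · · ·
    · █ █ · · · · · · · · ·
T2:
  2·area = 8  (B↔C swapped to make it positive)
  edge (18, 6)→(11, 2): d=(-7,-4) top-left  bias=+0
  edge (11, 2)→(20, 6): d=(9,4) right/bottom  bias=-1
  edge (20, 6)→(18, 6): d=(-2,0) right/bottom  bias=-1
    (6,1)@(13, 3): e=[1,1,6] → █
    (7,1)@(15, 3): e=[9,-7,6] → ·
    (6,2)@(13, 5): e=[-13,19,2] → ·
    (8,2)@(17, 5): e=[3,3,2] → █
    (9,2)@(19, 5): e=[11,-5,2] → ·
    (8,3)@(17, 7): e=[-11,21,-2] → ·
  covered (2 px):
    · · · · · · · · · · · ·
    · · · · · · █ · · · · ·
    · · · · · · · · █ · · ·
    · · · · · · · · · · · ·

Z-buffer (winner per pixel, '.' = empty):
  . . . . . . . . 0 0 . .
  . . . 1 0 0 0 0 0 . . .
  . . 1 1 1 1 . . 2 . . .
  . 1 1 . . . . . . . . .

Answer: 1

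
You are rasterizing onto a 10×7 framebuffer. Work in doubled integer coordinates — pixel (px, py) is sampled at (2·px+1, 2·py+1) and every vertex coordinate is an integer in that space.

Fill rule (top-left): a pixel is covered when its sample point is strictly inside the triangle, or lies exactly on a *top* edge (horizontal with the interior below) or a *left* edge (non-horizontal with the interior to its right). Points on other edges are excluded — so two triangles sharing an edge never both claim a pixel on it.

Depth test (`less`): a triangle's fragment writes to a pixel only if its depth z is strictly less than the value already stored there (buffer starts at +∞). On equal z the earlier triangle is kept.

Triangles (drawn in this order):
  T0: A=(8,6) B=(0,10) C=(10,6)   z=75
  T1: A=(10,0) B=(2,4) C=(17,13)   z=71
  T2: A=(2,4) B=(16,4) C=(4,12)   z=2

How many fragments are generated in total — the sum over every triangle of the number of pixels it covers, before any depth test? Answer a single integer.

T0:
  2·area = 8  (B↔C swapped to make it positive)
  edge (8, 6)→(10, 6): d=(2,0) top-left  bias=+0
  edge (10, 6)→(0, 10): d=(-10,4) right/bottom  bias=-1
  edge (0, 10)→(8, 6): d=(8,-4) top-left  bias=+0
    (3,3)@(7, 7): e=[2,2,4] → #
    (4,3)@(9, 7): e=[2,-6,12] → ·
    (3,4)@(7, 9): e=[6,-18,20] → ·
  covered (1 px):
    · · · · · · · · · ·
    · · · · · · · · · ·
    · · · · · · · · · ·
    · · · # · · · · · ·
    · · · · · · · · · ·
    · · · · · · · · · ·
    · · · · · · · · · ·
T1:
  2·area = 132  (B↔C swapped to make it positive)
  edge (10, 0)→(17, 13): d=(7,13) right/bottom  bias=-1
  edge (17, 13)→(2, 4): d=(-15,-9) top-left  bias=+0
  edge (2, 4)→(10, 0): d=(8,-4) top-left  bias=+0
    (4,0)@(9, 1): e=[20,108,4] → #
    (5,0)@(11, 1): e=[-6,126,12] → ·
    (2,1)@(5, 3): e=[86,42,4] → #
    (3,1)@(7, 3): e=[60,60,12] → #
    (5,1)@(11, 3): e=[8,96,28] → #
    (6,1)@(13, 3): e=[-18,114,36] → ·
    (2,2)@(5, 5): e=[100,12,20] → #
    (6,2)@(13, 5): e=[-4,84,52] → ·
    (2,3)@(5, 7): e=[114,-18,36] → ·
    (3,3)@(7, 7): e=[88,0,44] → #  [on edge]
    (6,3)@(13, 7): e=[10,54,68] → #
    (7,3)@(15, 7): e=[-16,72,76] → ·
    (8,6)@(17, 13): e=[0,0,132] → ·  [on edge]
  covered (16 px):
    · · · · # · · · · ·
    · · # # # # · · · ·
    · · # # # # · · · ·
    · · · # # # # · · ·
    · · · · · # # · · ·
    · · · · · · · # · ·
    · · · · · · · · · ·
T2:
  2·area = 112
  edge (2, 4)→(16, 4): d=(14,0) top-left  bias=+0
  edge (16, 4)→(4, 12): d=(-12,8) right/bottom  bias=-1
  edge (4, 12)→(2, 4): d=(-2,-8) top-left  bias=+0
    (1,2)@(3, 5): e=[14,92,6] → #
    (2,2)@(5, 5): e=[14,76,22] → #
    (3,2)@(7, 5): e=[14,60,38] → #
    (4,2)@(9, 5): e=[14,44,54] → #
    (5,2)@(11, 5): e=[14,28,70] → #
    (6,2)@(13, 5): e=[14,12,86] → #
    (7,2)@(15, 5): e=[14,-4,102] → ·
    (1,3)@(3, 7): e=[42,68,2] → #
    (6,3)@(13, 7): e=[42,-12,82] → ·
    (1,4)@(3, 9): e=[70,44,-2] → ·
    (2,4)@(5, 9): e=[70,28,14] → #
    (4,4)@(9, 9): e=[70,-4,46] → ·
  covered (14 px):
    · · · · · · · · · ·
    · · · · · · · · · ·
    · # # # # # # · · ·
    · # # # # # · · · ·
    · · # # · · · · · ·
    · · # · · · · · · ·
    · · · · · · · · · ·

Answer: 31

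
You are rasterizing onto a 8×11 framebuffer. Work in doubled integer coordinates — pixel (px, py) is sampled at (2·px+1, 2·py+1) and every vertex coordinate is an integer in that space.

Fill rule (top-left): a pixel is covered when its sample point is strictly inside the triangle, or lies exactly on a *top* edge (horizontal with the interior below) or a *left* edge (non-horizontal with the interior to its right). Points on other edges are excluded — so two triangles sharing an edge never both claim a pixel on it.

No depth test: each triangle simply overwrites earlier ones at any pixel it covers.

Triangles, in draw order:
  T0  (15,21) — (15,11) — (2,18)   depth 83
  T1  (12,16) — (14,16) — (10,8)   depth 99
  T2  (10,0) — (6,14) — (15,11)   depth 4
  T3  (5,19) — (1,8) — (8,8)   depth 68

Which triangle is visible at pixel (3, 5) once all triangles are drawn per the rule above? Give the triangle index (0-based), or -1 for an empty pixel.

T0:
  2·area = 130  (B↔C swapped to make it positive)
  edge (15, 21)→(2, 18): d=(-13,-3) top-left  bias=+0
  edge (2, 18)→(15, 11): d=(13,-7) top-left  bias=+0
  edge (15, 11)→(15, 21): d=(0,10) right/bottom  bias=-1
    (7,0)@(15, 1): e=[260,-130,0] → .  [on edge]
    (7,1)@(15, 3): e=[234,-104,0] → .  [on edge]
    (7,2)@(15, 5): e=[208,-78,0] → .  [on edge]
    (7,3)@(15, 7): e=[182,-52,0] → .  [on edge]
    (7,4)@(15, 9): e=[156,-26,0] → .  [on edge]
    (7,5)@(15, 11): e=[130,0,0] → .  [on edge]
    (6,6)@(13, 13): e=[98,12,20] → X
    (7,6)@(15, 13): e=[104,26,0] → .  [on edge]
    (4,7)@(9, 15): e=[60,10,60] → X
    (5,7)@(11, 15): e=[66,24,40] → X
    (7,7)@(15, 15): e=[78,52,0] → .  [on edge]
    (2,8)@(5, 17): e=[22,8,100] → X
    (7,8)@(15, 17): e=[52,78,0] → .  [on edge]
    (7,9)@(15, 19): e=[26,104,0] → .  [on edge]
    (7,10)@(15, 21): e=[0,130,0] → .  [on edge]
  covered (13 px):
    . . . . . . . .
    . . . . . . . .
    . . . . . . . .
    . . . . . . . .
    . . . . . . . .
    . . . . . . . .
    . . . . . . X .
    . . . . X X X .
    . . X X X X X .
    . . . X X X X .
    . . . . . . . .
T1:
  2·area = 16  (B↔C swapped to make it positive)
  edge (12, 16)→(10, 8): d=(-2,-8) top-left  bias=+0
  edge (10, 8)→(14, 16): d=(4,8) right/bottom  bias=-1
  edge (14, 16)→(12, 16): d=(-2,0) right/bottom  bias=-1
    (5,5)@(11, 11): e=[2,4,10] → X
    (6,5)@(13, 11): e=[18,-12,10] → .
    (5,6)@(11, 13): e=[-2,12,6] → .
    (6,7)@(13, 15): e=[10,4,2] → X
    (7,7)@(15, 15): e=[26,-12,2] → .
    (6,8)@(13, 17): e=[6,12,-2] → .
  covered (2 px):
    . . . . . . . .
    . . . . . . . .
    . . . . . . . .
    . . . . . . . .
    . . . . . . . .
    . . . . . X . .
    . . . . . . . .
    . . . . . . X .
    . . . . . . . .
    . . . . . . . .
    . . . . . . . .
T2:
  2·area = 114  (B↔C swapped to make it positive)
  edge (10, 0)→(15, 11): d=(5,11) right/bottom  bias=-1
  edge (15, 11)→(6, 14): d=(-9,3) right/bottom  bias=-1
  edge (6, 14)→(10, 0): d=(4,-14) top-left  bias=+0
    (5,1)@(11, 3): e=[4,84,26] → X
    (6,1)@(13, 3): e=[-18,78,54] → .
    (4,2)@(9, 5): e=[36,72,6] → X
    (6,2)@(13, 5): e=[-8,60,62] → .
    (4,3)@(9, 7): e=[46,54,14] → X
    (6,3)@(13, 7): e=[2,42,70] → X
    (7,3)@(15, 7): e=[-20,36,98] → .
    (4,4)@(9, 9): e=[56,36,22] → X
    (7,4)@(15, 9): e=[-10,18,106] → .
    (3,5)@(7, 11): e=[88,24,2] → X
    (7,5)@(15, 11): e=[0,0,114] → .  [on edge]
    (3,6)@(7, 13): e=[98,6,10] → X
    (4,6)@(9, 13): e=[76,0,38] → .  [on edge]
    (1,7)@(3, 15): e=[152,0,-38] → .  [on edge]
  covered (14 px):
    . . . . . . . .
    . . . . . X . .
    . . . . X X . .
    . . . . X X X .
    . . . . X X X .
    . . . X X X X .
    . . . X . . . .
    . . . . . . . .
    . . . . . . . .
    . . . . . . . .
    . . . . . . . .
T3:
  2·area = 77
  edge (5, 19)→(1, 8): d=(-4,-11) top-left  bias=+0
  edge (1, 8)→(8, 8): d=(7,0) top-left  bias=+0
  edge (8, 8)→(5, 19): d=(-3,11) right/bottom  bias=-1
    (1,4)@(3, 9): e=[18,7,52] → X
    (2,4)@(5, 9): e=[40,7,30] → X
    (3,4)@(7, 9): e=[62,7,8] → X
    (4,4)@(9, 9): e=[84,7,-14] → .
    (1,5)@(3, 11): e=[10,21,46] → X
    (4,5)@(9, 11): e=[76,21,-20] → .
    (1,6)@(3, 13): e=[2,35,40] → X
    (3,6)@(7, 13): e=[46,35,-4] → .
    (1,7)@(3, 15): e=[-6,49,34] → .
    (2,7)@(5, 15): e=[16,49,12] → X
    (3,7)@(7, 15): e=[38,49,-10] → .
    (2,8)@(5, 17): e=[8,63,6] → X
    (2,9)@(5, 19): e=[0,77,0] → .  [on edge]
  covered (10 px):
    . . . . . . . .
    . . . . . . . .
    . . . . . . . .
    . . . . . . . .
    . X X X . . . .
    . X X X . . . .
    . X X . . . . .
    . . X . . . . .
    . . X . . . . .
    . . . . . . . .
    . . . . . . . .

Z-buffer (winner per pixel, '.' = empty):
  . . . . . . . .
  . . . . . 2 . .
  . . . . 2 2 . .
  . . . . 2 2 2 .
  . 3 3 3 2 2 2 .
  . 3 3 3 2 2 2 .
  . 3 3 2 . . 0 .
  . . 3 . 0 0 1 .
  . . 3 0 0 0 0 .
  . . . 0 0 0 0 .
  . . . . . . . .

Answer: 3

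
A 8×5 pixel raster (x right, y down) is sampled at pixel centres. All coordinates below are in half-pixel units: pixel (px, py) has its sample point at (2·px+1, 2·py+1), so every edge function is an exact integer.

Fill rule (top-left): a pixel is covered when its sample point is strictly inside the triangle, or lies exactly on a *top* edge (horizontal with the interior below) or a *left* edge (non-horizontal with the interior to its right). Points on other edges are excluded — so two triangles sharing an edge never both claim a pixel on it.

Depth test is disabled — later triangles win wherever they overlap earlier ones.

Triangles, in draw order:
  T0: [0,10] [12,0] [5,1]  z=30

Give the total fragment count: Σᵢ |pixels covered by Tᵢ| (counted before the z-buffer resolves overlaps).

T0:
  2·area = 58  (B↔C swapped to make it positive)
  edge (0, 10)→(5, 1): d=(5,-9) top-left  bias=+0
  edge (5, 1)→(12, 0): d=(7,-1) top-left  bias=+0
  edge (12, 0)→(0, 10): d=(-12,10) right/bottom  bias=-1
    (2,0)@(5, 1): e=[0,0,58] → █  [on edge]
    (3,0)@(7, 1): e=[18,2,38] → █
    (4,0)@(9, 1): e=[36,4,18] → █
    (5,0)@(11, 1): e=[54,6,-2] → ·
    (2,1)@(5, 3): e=[10,14,34] → █
    (4,1)@(9, 3): e=[46,18,-6] → ·
    (1,2)@(3, 5): e=[2,26,30] → █
    (3,2)@(7, 5): e=[38,30,-10] → ·
    (1,3)@(3, 7): e=[12,40,6] → █
    (2,3)@(5, 7): e=[30,42,-14] → ·
    (0,4)@(1, 9): e=[4,52,2] → █
    (1,4)@(3, 9): e=[22,54,-18] → ·
  covered (9 px):
    · · █ █ █ · · ·
    · · █ █ · · · ·
    · █ █ · · · · ·
    · █ · · · · · ·
    █ · · · · · · ·

Answer: 9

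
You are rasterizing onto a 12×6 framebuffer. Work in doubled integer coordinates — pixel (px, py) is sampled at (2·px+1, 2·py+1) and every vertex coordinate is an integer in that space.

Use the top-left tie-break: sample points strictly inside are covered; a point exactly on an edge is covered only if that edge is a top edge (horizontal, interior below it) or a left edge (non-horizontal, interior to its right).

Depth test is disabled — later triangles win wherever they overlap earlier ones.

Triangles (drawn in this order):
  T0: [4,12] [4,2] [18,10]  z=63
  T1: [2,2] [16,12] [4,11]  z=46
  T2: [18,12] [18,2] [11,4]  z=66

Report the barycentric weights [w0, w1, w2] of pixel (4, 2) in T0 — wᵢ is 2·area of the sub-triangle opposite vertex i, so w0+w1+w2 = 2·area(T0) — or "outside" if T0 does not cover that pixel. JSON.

T0:
  2·area = 140
  edge (4, 12)→(4, 2): d=(0,-10) top-left  bias=+0
  edge (4, 2)→(18, 10): d=(14,8) right/bottom  bias=-1
  edge (18, 10)→(4, 12): d=(-14,2) right/bottom  bias=-1
    (2,1)@(5, 3): e=[10,6,124] → █
    (3,1)@(7, 3): e=[30,-10,120] → ·
    (2,2)@(5, 5): e=[10,34,96] → █
    (3,2)@(7, 5): e=[30,18,92] → █
    (4,2)@(9, 5): e=[50,2,88] → █
    (5,2)@(11, 5): e=[70,-14,84] → ·
    (2,3)@(5, 7): e=[10,62,68] → █
    (5,3)@(11, 7): e=[70,14,56] → █
    (6,3)@(13, 7): e=[90,-2,52] → ·
    (2,4)@(5, 9): e=[10,90,40] → █
    (6,4)@(13, 9): e=[90,26,24] → █
    (7,4)@(15, 9): e=[110,10,20] → █
    (5,5)@(11, 11): e=[70,70,0] → ·  [on edge]
  covered (17 px):
    · · · · · · · · · · · ·
    · · █ · · · · · · · · ·
    · · █ █ █ · · · · · · ·
    · · █ █ █ █ · · · · · ·
    · · █ █ █ █ █ █ · · · ·
    · · █ █ █ · · · · · · ·
T1:
  2·area = 106
  edge (2, 2)→(16, 12): d=(14,10) right/bottom  bias=-1
  edge (16, 12)→(4, 11): d=(-12,-1) top-left  bias=+0
  edge (4, 11)→(2, 2): d=(-2,-9) top-left  bias=+0
    (1,1)@(3, 3): e=[4,95,7] → █
    (2,1)@(5, 3): e=[-16,97,25] → ·
    (1,2)@(3, 5): e=[32,71,3] → █
    (2,2)@(5, 5): e=[12,73,21] → █
    (3,2)@(7, 5): e=[-8,75,39] → ·
    (1,3)@(3, 7): e=[60,47,-1] → ·
    (2,3)@(5, 7): e=[40,49,17] → █
    (3,3)@(7, 7): e=[20,51,35] → █
    (4,3)@(9, 7): e=[0,53,53] → ·  [on edge]
    (2,4)@(5, 9): e=[68,25,13] → █
    (4,4)@(9, 9): e=[28,29,49] → █
    (5,4)@(11, 9): e=[8,31,67] → █
  covered (14 px):
    · · · · · · · · · · · ·
    · █ · · · · · · · · · ·
    · █ █ · · · · · · · · ·
    · · █ █ · · · · · · · ·
    · · █ █ █ █ · · · · · ·
    · · █ █ █ █ █ · · · · ·
T2:
  2·area = 70  (B↔C swapped to make it positive)
  edge (18, 12)→(11, 4): d=(-7,-8) top-left  bias=+0
  edge (11, 4)→(18, 2): d=(7,-2) top-left  bias=+0
  edge (18, 2)→(18, 12): d=(0,10) right/bottom  bias=-1
    (7,1)@(15, 3): e=[39,1,30] → █
    (8,1)@(17, 3): e=[55,5,10] → █
    (9,1)@(19, 3): e=[71,9,-10] → ·
    (6,2)@(13, 5): e=[9,11,50] → █
    (9,2)@(19, 5): e=[57,23,-10] → ·
    (6,3)@(13, 7): e=[-5,25,50] → ·
    (7,3)@(15, 7): e=[11,29,30] → █
    (9,3)@(19, 7): e=[43,37,-10] → ·
    (7,4)@(15, 9): e=[-3,43,30] → ·
    (8,4)@(17, 9): e=[13,47,10] → █
    (9,4)@(19, 9): e=[29,51,-10] → ·
    (8,5)@(17, 11): e=[-1,61,10] → ·
  covered (8 px):
    · · · · · · · · · · · ·
    · · · · · · · █ █ · · ·
    · · · · · · █ █ █ · · ·
    · · · · · · · █ █ · · ·
    · · · · · · · · █ · · ·
    · · · · · · · · · · · ·

Final: [2,88,50]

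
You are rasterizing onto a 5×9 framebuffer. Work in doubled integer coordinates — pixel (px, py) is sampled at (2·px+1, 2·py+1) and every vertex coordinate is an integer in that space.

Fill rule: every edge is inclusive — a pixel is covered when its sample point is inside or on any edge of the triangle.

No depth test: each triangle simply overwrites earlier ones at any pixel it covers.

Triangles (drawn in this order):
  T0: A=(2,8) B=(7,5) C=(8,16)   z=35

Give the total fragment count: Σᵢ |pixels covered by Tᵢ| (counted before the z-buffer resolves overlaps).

T0:
  2·area = 58
  edge (2, 8)→(7, 5): d=(5,-3) inclusive
  edge (7, 5)→(8, 16): d=(1,11) inclusive
  edge (8, 16)→(2, 8): d=(-6,-8) inclusive
    (3,2)@(7, 5): e=[0,0,58] → X  [on edge]
    (4,2)@(9, 5): e=[6,-22,74] → .
    (2,3)@(5, 7): e=[4,24,30] → X
    (4,3)@(9, 7): e=[16,-20,62] → .
    (1,4)@(3, 9): e=[8,48,2] → X
    (4,4)@(9, 9): e=[26,-18,50] → .
    (1,5)@(3, 11): e=[18,50,-10] → .
    (2,5)@(5, 11): e=[24,28,6] → X
    (4,5)@(9, 11): e=[36,-16,38] → .
    (2,6)@(5, 13): e=[34,30,-6] → .
    (3,6)@(7, 13): e=[40,8,10] → X
    (4,6)@(9, 13): e=[46,-14,26] → .
  covered (9 px):
    . . . . .
    . . . . .
    . . . X .
    . . X X .
    . X X X .
    . . X X .
    . . . X .
    . . . . .
    . . . . .

Answer: 9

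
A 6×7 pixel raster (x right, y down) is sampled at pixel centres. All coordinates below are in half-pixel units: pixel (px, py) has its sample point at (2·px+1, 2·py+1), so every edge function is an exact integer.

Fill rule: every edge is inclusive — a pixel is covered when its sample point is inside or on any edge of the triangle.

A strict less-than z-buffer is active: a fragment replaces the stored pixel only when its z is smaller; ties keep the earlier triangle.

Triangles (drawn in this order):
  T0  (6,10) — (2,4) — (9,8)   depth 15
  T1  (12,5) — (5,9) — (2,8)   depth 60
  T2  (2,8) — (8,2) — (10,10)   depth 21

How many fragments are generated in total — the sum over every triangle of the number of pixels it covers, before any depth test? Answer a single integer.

T0:
  2·area = 26
  edge (6, 10)→(2, 4): d=(-4,-6) inclusive
  edge (2, 4)→(9, 8): d=(7,4) inclusive
  edge (9, 8)→(6, 10): d=(-3,2) inclusive
    (1,2)@(3, 5): e=[2,3,21] → █
    (2,2)@(5, 5): e=[14,-5,17] → ·
    (1,3)@(3, 7): e=[-6,17,15] → ·
    (2,3)@(5, 7): e=[6,9,11] → █
    (3,3)@(7, 7): e=[18,1,7] → █
    (4,3)@(9, 7): e=[30,-7,3] → ·
    (2,4)@(5, 9): e=[-2,23,5] → ·
    (3,4)@(7, 9): e=[10,15,1] → █
    (4,4)@(9, 9): e=[22,7,-3] → ·
    (3,5)@(7, 11): e=[2,29,-5] → ·
  covered (4 px):
    · · · · · ·
    · · · · · ·
    · █ · · · ·
    · · █ █ · ·
    · · · █ · ·
    · · · · · ·
    · · · · · ·
T1:
  2·area = 19
  edge (12, 5)→(5, 9): d=(-7,4) inclusive
  edge (5, 9)→(2, 8): d=(-3,-1) inclusive
  edge (2, 8)→(12, 5): d=(10,-3) inclusive
    (3,3)@(7, 7): e=[6,8,5] → █
    (4,3)@(9, 7): e=[-2,10,11] → ·
    (2,4)@(5, 9): e=[0,0,19] → █  [on edge]
    (3,4)@(7, 9): e=[-8,2,25] → ·
    (2,5)@(5, 11): e=[-14,-6,39] → ·
    (5,5)@(11, 11): e=[-38,0,57] → ·  [on edge]
  covered (2 px):
    · · · · · ·
    · · · · · ·
    · · · · · ·
    · · · █ · ·
    · · █ · · ·
    · · · · · ·
    · · · · · ·
T2:
  2·area = 60
  edge (2, 8)→(8, 2): d=(6,-6) inclusive
  edge (8, 2)→(10, 10): d=(2,8) inclusive
  edge (10, 10)→(2, 8): d=(-8,-2) inclusive
    (4,0)@(9, 1): e=[0,-10,70] → ·  [on edge]
    (3,1)@(7, 3): e=[0,10,50] → █  [on edge]
    (4,1)@(9, 3): e=[12,-6,54] → ·
    (2,2)@(5, 5): e=[0,30,30] → █  [on edge]
    (4,2)@(9, 5): e=[24,-2,38] → ·
    (1,3)@(3, 7): e=[0,50,10] → █  [on edge]
    (4,3)@(9, 7): e=[36,2,22] → █
    (5,3)@(11, 7): e=[48,-14,26] → ·
    (0,4)@(1, 9): e=[0,70,-10] → ·  [on edge]
    (1,4)@(3, 9): e=[12,54,-6] → ·
    (2,4)@(5, 9): e=[24,38,-2] → ·
    (3,4)@(7, 9): e=[36,22,2] → █
  covered (9 px):
    · · · · · ·
    · · · █ · ·
    · · █ █ · ·
    · █ █ █ █ ·
    · · · █ █ ·
    · · · · · ·
    · · · · · ·

Result: 15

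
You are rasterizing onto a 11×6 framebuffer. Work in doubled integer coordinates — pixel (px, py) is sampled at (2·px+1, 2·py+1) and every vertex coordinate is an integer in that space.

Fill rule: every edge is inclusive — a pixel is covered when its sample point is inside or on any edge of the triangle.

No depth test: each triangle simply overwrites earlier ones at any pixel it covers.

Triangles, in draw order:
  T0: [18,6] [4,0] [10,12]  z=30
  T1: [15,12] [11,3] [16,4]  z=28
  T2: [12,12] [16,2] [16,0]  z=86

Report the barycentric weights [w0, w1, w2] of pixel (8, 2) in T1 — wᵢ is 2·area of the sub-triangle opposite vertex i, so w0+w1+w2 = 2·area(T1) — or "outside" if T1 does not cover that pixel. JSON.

T0:
  2·area = 132  (B↔C swapped to make it positive)
  edge (18, 6)→(10, 12): d=(-8,6) inclusive
  edge (10, 12)→(4, 0): d=(-6,-12) inclusive
  edge (4, 0)→(18, 6): d=(14,6) inclusive
    (2,0)@(5, 1): e=[118,6,8] → X
    (3,0)@(7, 1): e=[106,30,-4] → .
    (2,1)@(5, 3): e=[102,-6,36] → .
    (3,1)@(7, 3): e=[90,18,24] → X
    (4,1)@(9, 3): e=[78,42,12] → X
    (5,1)@(11, 3): e=[66,66,0] → X  [on edge]
    (6,1)@(13, 3): e=[54,90,-12] → .
    (3,2)@(7, 5): e=[74,6,52] → X
    (6,2)@(13, 5): e=[38,78,16] → X
    (7,2)@(15, 5): e=[26,102,4] → X
    (8,2)@(17, 5): e=[14,126,-8] → .
    (3,3)@(7, 7): e=[58,-6,80] → .
  covered (17 px):
    . . X . . . . . . . .
    . . . X X X . . . . .
    . . . X X X X X . . .
    . . . . X X X X . . .
    . . . . X X X . . . .
    . . . . . X . . . . .
T1:
  2·area = 41
  edge (15, 12)→(11, 3): d=(-4,-9) inclusive
  edge (11, 3)→(16, 4): d=(5,1) inclusive
  edge (16, 4)→(15, 12): d=(-1,8) inclusive
    (0,0)@(1, 1): e=[-82,0,123] → .  [on edge]
    (5,1)@(11, 3): e=[0,0,41] → X  [on edge]
    (6,1)@(13, 3): e=[18,-2,25] → .
    (5,2)@(11, 5): e=[-8,10,39] → .
    (6,2)@(13, 5): e=[10,8,23] → X
    (7,2)@(15, 5): e=[28,6,7] → X
    (8,2)@(17, 5): e=[46,4,-9] → .
    (10,2)@(21, 5): e=[82,0,-41] → .  [on edge]
    (6,3)@(13, 7): e=[2,18,21] → X
    (8,3)@(17, 7): e=[38,14,-11] → .
    (6,4)@(13, 9): e=[-6,28,19] → .
    (7,4)@(15, 9): e=[12,26,3] → X
  covered (7 px):
    . . . . . . . . . . .
    . . . . . X . . . . .
    . . . . . . X X . . .
    . . . . . . X X . . .
    . . . . . . . X . . .
    . . . . . . . X . . .
T2:
  2·area = 8  (B↔C swapped to make it positive)
  edge (12, 12)→(16, 0): d=(4,-12) inclusive
  edge (16, 0)→(16, 2): d=(0,2) inclusive
  edge (16, 2)→(12, 12): d=(-4,10) inclusive
    (7,1)@(15, 3): e=[0,2,6] → X  [on edge]
    (8,1)@(17, 3): e=[24,-2,-14] → .
    (7,2)@(15, 5): e=[8,2,-2] → .
    (6,4)@(13, 9): e=[0,6,2] → X  [on edge]
    (7,4)@(15, 9): e=[24,2,-18] → .
    (6,5)@(13, 11): e=[8,6,-6] → .
  covered (2 px):
    . . . . . . . . . . .
    . . . . . . . X . . .
    . . . . . . . . . . .
    . . . . . . . . . . .
    . . . . . . X . . . .
    . . . . . . . . . . .

Final: "outside"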